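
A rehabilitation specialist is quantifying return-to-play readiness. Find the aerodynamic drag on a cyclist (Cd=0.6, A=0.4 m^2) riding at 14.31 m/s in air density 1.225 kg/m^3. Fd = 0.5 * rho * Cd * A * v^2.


Fd = 0.5 * 1.225 * 0.6 * 0.4 * 14.31^2
= 0.5 * 1.225 * 0.6 * 0.4 * 204.7761
= 30.102 N

30.102 N


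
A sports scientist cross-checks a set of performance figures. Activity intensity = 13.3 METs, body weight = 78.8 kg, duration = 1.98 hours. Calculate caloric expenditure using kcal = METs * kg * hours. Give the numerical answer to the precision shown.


kcal = 13.3 * 78.8 * 1.98
= 1048.04 * 1.98
= 2075.12 kcal

2075.12 kcal


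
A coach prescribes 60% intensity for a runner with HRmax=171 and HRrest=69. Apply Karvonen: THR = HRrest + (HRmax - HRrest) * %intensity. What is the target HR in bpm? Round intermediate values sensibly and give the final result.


Heart rate reserve = 171 - 69 = 102
Intensity fraction = 60 / 100 = 0.6
THR = 69 + 102 * 0.6 = 130.2 bpm

130.2 bpm


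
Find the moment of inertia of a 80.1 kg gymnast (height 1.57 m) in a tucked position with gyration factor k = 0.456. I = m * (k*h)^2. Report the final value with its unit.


Radius of gyration = 0.456 * 1.57 = 0.71592 m
I = 80.1 * 0.71592^2
= 80.1 * 0.512541
= 41.055 kg*m^2

41.055 kg*m^2


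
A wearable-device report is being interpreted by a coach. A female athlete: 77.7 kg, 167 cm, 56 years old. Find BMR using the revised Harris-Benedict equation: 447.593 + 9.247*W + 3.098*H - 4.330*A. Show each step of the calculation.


Intercept = 447.593
Weight contribution = 9.247 * 77.7 = 718.4919
Height contribution = 3.098 * 167 = 517.366
Age contribution = 4.33 * 56 = 242.48
BMR = 447.593 + 718.4919 + 517.366 - 242.48
= 1440.97 kcal/day

1440.97 kcal/day


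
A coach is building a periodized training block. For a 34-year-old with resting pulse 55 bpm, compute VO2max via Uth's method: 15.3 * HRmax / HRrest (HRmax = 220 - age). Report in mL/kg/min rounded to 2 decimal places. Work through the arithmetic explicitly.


Step 1: HRmax = 220 - 34 = 186 bpm
Step 2: Ratio = 186 / 55 = 3.3818
Step 3: VO2max = 15.3 * 3.3818 = 51.74 mL/kg/min

51.74 mL/kg/min


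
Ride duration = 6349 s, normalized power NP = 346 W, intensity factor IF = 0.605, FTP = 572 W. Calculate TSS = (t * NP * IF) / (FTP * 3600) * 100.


Numerator = 6349 * 346 * 0.605 = 1329036.17
Denominator = 572 * 3600 = 2059200
TSS = 1329036.17 / 2059200 * 100
= 64.54

64.54 TSS


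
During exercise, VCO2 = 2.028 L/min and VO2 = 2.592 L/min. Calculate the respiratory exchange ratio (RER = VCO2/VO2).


RER = VCO2 / VO2
= 2.028 / 2.592
= 0.7824

0.7824


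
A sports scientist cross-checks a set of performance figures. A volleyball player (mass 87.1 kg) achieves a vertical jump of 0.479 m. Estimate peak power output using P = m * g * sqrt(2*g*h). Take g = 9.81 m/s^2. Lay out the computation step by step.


2 * g * h = 2 * 9.81 * 0.479 = 9.39798
sqrt(9.39798) = 3.065612 m/s
P = 87.1 * 9.81 * 3.065612 = 2619.42 W

2619.42 W


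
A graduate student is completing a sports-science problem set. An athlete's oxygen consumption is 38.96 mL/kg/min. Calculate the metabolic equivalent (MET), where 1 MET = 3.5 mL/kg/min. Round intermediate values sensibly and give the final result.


MET = VO2 / 3.5
= 38.96 / 3.5
= 11.13 METs

11.13 METs


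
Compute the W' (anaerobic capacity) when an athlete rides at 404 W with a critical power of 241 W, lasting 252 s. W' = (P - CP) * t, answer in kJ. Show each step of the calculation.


Above-CP power = 163 W
Duration = 252 s
W' = 163 * 252 = 41076 J
Convert: 41076 / 1000 = 41.076 kJ

41.076 kJ


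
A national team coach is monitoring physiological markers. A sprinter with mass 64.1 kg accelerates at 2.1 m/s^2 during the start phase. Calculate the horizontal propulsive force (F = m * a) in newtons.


F = m * a
= 64.1 * 2.1
= 134.61 N

134.61 N


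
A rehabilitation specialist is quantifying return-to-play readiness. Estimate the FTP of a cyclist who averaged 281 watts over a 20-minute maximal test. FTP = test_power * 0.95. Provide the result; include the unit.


FTP = 281 * 0.95 = 266.95 W

266.95 W


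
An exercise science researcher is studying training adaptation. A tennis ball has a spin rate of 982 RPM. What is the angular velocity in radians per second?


Convert RPM to rad/s: multiply by 2*pi and divide by 60
omega = 982 * 2 * pi / 60
= 102.835 rad/s

102.835 rad/s


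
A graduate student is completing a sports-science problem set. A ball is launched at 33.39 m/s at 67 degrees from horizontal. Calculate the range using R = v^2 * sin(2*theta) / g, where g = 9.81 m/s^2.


sin(2 * 67) = sin(134) = 0.71934
v^2 = 33.39^2 = 1114.8921
R = 1114.8921 * 0.71934 / 9.81
= 81.752 m

81.752 m


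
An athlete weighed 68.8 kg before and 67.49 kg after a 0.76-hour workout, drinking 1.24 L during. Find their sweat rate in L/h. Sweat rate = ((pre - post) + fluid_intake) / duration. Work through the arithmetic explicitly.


Body mass change = 1.31 kg
Total sweat loss = 1.31 + 1.24 = 2.55 L
Rate = 2.55 / 0.76 = 3.355 L/h

3.355 L/h


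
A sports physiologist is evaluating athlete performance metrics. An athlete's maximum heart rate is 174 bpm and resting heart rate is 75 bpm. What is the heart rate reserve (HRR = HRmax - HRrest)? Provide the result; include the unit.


HRR = HRmax - HRrest
= 174 - 75
= 99 bpm

99 bpm


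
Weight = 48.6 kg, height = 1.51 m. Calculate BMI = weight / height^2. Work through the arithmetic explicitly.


height^2 = 1.51^2 = 2.2801
BMI = 48.6 / 2.2801 = 21.31 kg/m^2

21.31 kg/m^2


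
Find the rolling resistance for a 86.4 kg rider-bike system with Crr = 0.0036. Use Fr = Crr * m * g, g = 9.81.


m * g = 86.4 * 9.81 = 847.584 N
Fr = 0.0036 * 847.584 = 3.051 N

3.051 N


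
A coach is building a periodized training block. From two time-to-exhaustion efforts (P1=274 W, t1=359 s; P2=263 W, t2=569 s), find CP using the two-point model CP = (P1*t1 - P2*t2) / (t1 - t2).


Work in trial 1 = 98366 J
Work in trial 2 = 149647 J
Delta work = -51281 J
Delta time = -210 s
CP = -51281 / -210 = 244.2 W

244.2 W


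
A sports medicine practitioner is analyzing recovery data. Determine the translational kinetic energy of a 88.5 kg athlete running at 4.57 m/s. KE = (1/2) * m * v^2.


KE = 0.5 * m * v^2
= 0.5 * 88.5 * 4.57^2
= 0.5 * 88.5 * 20.8849
= 924.16 J

924.16 J


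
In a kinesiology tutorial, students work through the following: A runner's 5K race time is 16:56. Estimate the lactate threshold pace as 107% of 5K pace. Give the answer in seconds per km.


Total race time = 16*60 + 56 = 1016 seconds
5K pace = 1016 / 5 = 203.2 sec/km
LT pace = 203.2 * 1.07 = 217.42 sec/km

217.42 s/km


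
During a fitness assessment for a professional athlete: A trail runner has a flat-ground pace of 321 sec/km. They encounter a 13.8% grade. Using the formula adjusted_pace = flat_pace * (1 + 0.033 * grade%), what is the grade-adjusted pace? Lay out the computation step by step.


Grade factor = 1 + 0.033 * 13.8 = 1.4554
Adjusted = 321 * 1.4554 = 467.18 sec/km

467.18 s/km


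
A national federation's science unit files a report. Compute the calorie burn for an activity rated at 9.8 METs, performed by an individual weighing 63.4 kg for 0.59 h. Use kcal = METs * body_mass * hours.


Product of METs and mass = 9.8 * 63.4 = 621.32
Total kcal = 621.32 * 0.59 = 366.58 kcal

366.58 kcal


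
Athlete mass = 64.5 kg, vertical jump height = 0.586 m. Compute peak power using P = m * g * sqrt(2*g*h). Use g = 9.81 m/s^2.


sqrt(2 * 9.81 * 0.586) = sqrt(11.49732) = 3.39077 m/s
P = 64.5 * 9.81 * 3.39077
= 2145.49 W

2145.49 W


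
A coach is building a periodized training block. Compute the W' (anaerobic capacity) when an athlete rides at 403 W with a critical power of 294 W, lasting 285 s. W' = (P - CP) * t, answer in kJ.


Above-CP power = 109 W
Duration = 285 s
W' = 109 * 285 = 31065 J
Convert: 31065 / 1000 = 31.065 kJ

31.065 kJ


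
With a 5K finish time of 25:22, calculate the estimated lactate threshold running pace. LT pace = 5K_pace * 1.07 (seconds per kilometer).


Race duration = 1522 s for 5 km
Average pace = 1522 / 5 = 304.4 s/km
LT pace = 304.4 * 1.07
= 325.71 s/km

325.71 s/km


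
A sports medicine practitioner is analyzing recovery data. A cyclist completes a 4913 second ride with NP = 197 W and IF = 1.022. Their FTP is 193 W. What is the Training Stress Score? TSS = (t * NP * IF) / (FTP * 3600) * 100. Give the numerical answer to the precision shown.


t * NP * IF = 4913 * 197 * 1.022 = 989153.942
FTP * 3600 = 694800
TSS = (989153.942 / 694800) * 100 = 142.37

142.37 TSS


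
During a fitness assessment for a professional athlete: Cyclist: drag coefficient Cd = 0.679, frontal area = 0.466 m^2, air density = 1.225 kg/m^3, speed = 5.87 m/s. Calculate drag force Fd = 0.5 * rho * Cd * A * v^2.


v^2 = 5.87^2 = 34.4569
Fd = 0.5 * 1.225 * 0.679 * 0.466 * 34.4569
= 6.678 N

6.678 N


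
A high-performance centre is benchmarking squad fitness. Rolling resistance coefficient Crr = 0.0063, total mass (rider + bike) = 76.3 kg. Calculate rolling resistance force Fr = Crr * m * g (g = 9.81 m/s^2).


Fr = Crr * m * g
= 0.0063 * 76.3 * 9.81
= 4.716 N

4.716 N


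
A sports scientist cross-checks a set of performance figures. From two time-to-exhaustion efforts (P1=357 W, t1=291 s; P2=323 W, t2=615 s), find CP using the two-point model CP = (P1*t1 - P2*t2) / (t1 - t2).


Work in trial 1 = 103887 J
Work in trial 2 = 198645 J
Delta work = -94758 J
Delta time = -324 s
CP = -94758 / -324 = 292.46 W

292.46 W


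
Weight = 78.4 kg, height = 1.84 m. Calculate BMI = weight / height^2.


height^2 = 1.84^2 = 3.3856
BMI = 78.4 / 3.3856 = 23.16 kg/m^2

23.16 kg/m^2


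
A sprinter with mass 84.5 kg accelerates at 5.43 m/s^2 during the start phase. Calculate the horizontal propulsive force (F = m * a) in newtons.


F = m * a
= 84.5 * 5.43
= 458.84 N

458.84 N


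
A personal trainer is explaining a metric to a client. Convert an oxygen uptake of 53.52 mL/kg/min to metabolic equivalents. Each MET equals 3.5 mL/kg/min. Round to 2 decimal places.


One MET = 3.5 mL/kg/min
Number of METs = 53.52 / 3.5
= 15.29 METs

15.29 METs


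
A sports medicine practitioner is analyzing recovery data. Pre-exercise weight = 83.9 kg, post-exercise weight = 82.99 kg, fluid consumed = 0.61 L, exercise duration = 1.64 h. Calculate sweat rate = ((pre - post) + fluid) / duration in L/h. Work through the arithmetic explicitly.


Weight loss = 83.9 - 82.99 = 0.91 kg (approx L)
Total sweat = 0.91 + 0.61 = 1.52 L
Sweat rate = 1.52 / 1.64 = 0.927 L/h

0.927 L/h


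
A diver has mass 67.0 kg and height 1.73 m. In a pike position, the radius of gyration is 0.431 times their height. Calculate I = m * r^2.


r = 0.431 * 1.73 = 0.74563 m
I = m * r^2 = 67.0 * 0.555964 = 37.25 kg*m^2

37.25 kg*m^2


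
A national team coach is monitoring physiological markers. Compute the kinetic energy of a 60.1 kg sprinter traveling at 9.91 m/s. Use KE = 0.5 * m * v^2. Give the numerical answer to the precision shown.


Velocity squared = 98.2081
KE = 0.5 * 60.1 * 98.2081 = 2951.15 J

2951.15 J


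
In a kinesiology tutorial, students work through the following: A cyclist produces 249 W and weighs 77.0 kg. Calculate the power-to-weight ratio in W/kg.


P/W = power / mass
= 249 / 77.0
= 3.234 W/kg

3.234 W/kg


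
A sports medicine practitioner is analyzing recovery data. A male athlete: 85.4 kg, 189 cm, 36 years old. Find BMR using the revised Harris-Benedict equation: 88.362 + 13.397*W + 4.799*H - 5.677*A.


Intercept = 88.362
Weight contribution = 13.397 * 85.4 = 1144.1038
Height contribution = 4.799 * 189 = 907.011
Age contribution = 5.677 * 36 = 204.372
BMR = 88.362 + 1144.1038 + 907.011 - 204.372
= 1935.1 kcal/day

1935.1 kcal/day


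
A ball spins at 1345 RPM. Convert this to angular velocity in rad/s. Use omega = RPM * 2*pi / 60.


omega = 1345 * 2 * pi / 60
= 1345 * 6.28318531 / 60
= 8450.884 / 60
= 140.848 rad/s

140.848 rad/s


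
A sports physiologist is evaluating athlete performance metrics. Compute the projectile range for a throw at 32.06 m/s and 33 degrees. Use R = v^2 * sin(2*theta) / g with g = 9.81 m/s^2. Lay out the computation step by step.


Two times the angle = 66 degrees
sin(66) = 0.913545
R = 1027.8436 * 0.913545 / 9.81 = 95.717 m

95.717 m


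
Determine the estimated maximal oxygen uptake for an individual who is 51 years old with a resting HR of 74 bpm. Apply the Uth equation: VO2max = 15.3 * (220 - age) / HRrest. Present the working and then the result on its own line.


HRmax = 220 - 51 = 169
VO2max = 15.3 * (169 / 74)
= 15.3 * 2.2838
= 34.94 mL/kg/min

34.94 mL/kg/min


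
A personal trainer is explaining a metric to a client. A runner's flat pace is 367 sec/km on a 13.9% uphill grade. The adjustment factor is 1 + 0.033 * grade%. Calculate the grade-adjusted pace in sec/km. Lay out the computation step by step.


Factor = 1 + 0.033 * 13.9 = 1.4587
Adjusted pace = 367 * 1.4587
= 535.34 sec/km

535.34 s/km


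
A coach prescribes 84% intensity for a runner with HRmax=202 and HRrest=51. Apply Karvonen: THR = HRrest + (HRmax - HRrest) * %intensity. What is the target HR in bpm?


Heart rate reserve = 202 - 51 = 151
Intensity fraction = 84 / 100 = 0.84
THR = 51 + 151 * 0.84 = 177.84 bpm

177.84 bpm


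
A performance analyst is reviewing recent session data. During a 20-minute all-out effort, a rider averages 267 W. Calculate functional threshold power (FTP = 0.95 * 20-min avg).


FTP = 0.95 * 267
= 253.65 W

253.65 W


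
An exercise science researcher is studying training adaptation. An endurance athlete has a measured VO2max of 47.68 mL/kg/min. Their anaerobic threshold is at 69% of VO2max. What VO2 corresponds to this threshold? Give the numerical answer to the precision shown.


Anaerobic threshold VO2 = VO2max * 69%
= 47.68 * 0.69
= 32.9 mL/kg/min

32.9 mL/kg/min


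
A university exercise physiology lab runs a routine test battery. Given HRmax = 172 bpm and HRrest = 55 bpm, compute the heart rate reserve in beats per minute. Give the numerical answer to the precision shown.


Heart rate reserve = maximum HR minus resting HR
HRR = 172 - 55 = 117 bpm

117 bpm


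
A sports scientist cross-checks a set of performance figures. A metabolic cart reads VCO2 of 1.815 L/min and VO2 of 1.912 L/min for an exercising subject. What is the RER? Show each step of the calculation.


RER = VCO2 / VO2 = 1.815 / 1.912 = 0.9493

0.9493


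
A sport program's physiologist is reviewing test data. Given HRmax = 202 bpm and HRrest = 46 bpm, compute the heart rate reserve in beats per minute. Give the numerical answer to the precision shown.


Heart rate reserve = maximum HR minus resting HR
HRR = 202 - 46 = 156 bpm

156 bpm


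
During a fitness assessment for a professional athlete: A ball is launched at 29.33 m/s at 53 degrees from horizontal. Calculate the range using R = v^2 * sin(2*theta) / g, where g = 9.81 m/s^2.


sin(2 * 53) = sin(106) = 0.961262
v^2 = 29.33^2 = 860.2489
R = 860.2489 * 0.961262 / 9.81
= 84.294 m

84.294 m


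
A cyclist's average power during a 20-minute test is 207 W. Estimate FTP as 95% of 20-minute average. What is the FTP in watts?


FTP = 20-min power * 0.95
= 207 * 0.95
= 196.65 W

196.65 W


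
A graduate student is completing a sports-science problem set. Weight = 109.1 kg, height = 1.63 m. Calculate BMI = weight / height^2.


height^2 = 1.63^2 = 2.6569
BMI = 109.1 / 2.6569 = 41.06 kg/m^2

41.06 kg/m^2


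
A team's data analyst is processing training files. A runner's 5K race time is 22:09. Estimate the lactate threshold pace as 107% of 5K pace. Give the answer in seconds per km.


Total race time = 22*60 + 9 = 1329 seconds
5K pace = 1329 / 5 = 265.8 sec/km
LT pace = 265.8 * 1.07 = 284.41 sec/km

284.41 s/km


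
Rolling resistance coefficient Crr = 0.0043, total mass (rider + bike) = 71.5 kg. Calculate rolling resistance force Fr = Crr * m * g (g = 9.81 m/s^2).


Fr = Crr * m * g
= 0.0043 * 71.5 * 9.81
= 3.016 N

3.016 N


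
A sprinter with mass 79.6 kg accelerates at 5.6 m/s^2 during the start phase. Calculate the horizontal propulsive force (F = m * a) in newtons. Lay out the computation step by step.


F = m * a
= 79.6 * 5.6
= 445.76 N

445.76 N


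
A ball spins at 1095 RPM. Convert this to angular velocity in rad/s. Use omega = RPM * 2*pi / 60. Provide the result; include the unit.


omega = 1095 * 2 * pi / 60
= 1095 * 6.28318531 / 60
= 6880.088 / 60
= 114.668 rad/s

114.668 rad/s


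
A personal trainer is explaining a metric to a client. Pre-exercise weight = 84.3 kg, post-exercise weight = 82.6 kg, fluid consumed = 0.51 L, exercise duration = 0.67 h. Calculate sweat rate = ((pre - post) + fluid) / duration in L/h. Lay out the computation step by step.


Weight loss = 84.3 - 82.6 = 1.7 kg (approx L)
Total sweat = 1.7 + 0.51 = 2.21 L
Sweat rate = 2.21 / 0.67 = 3.299 L/h

3.299 L/h


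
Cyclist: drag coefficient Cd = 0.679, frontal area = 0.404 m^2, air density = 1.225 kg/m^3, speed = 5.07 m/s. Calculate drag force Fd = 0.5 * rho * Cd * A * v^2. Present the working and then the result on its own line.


v^2 = 5.07^2 = 25.7049
Fd = 0.5 * 1.225 * 0.679 * 0.404 * 25.7049
= 4.319 N

4.319 N


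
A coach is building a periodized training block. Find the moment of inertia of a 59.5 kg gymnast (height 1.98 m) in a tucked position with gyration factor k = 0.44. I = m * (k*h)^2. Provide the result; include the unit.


Radius of gyration = 0.44 * 1.98 = 0.8712 m
I = 59.5 * 0.8712^2
= 59.5 * 0.758989
= 45.16 kg*m^2

45.16 kg*m^2


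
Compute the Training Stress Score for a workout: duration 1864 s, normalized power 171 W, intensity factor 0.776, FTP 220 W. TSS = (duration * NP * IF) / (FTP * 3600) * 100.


Product = 1864 * 171 * 0.776 = 247345.344
Base = 220 * 3600 = 792000
TSS = 247345.344 / 792000 * 100 = 31.23

31.23 TSS


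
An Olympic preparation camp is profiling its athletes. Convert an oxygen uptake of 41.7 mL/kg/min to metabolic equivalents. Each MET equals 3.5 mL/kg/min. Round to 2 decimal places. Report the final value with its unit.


One MET = 3.5 mL/kg/min
Number of METs = 41.7 / 3.5
= 11.91 METs

11.91 METs


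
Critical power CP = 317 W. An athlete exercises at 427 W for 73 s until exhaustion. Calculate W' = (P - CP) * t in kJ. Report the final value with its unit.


P - CP = 427 - 317 = 110 W
W' = 110 * 73 = 8030 J
= 8030 / 1000 = 8.03 kJ

8.03 kJ


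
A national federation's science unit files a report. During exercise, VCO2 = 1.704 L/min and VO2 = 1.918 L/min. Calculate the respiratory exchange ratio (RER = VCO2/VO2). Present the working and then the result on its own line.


RER = VCO2 / VO2
= 1.704 / 1.918
= 0.8884

0.8884


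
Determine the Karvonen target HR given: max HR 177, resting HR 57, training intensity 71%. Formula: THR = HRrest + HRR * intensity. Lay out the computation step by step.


HRR = HRmax - HRrest = 177 - 57 = 120
THR = 57 + 120 * 0.71
= 142.2 bpm

142.2 bpm


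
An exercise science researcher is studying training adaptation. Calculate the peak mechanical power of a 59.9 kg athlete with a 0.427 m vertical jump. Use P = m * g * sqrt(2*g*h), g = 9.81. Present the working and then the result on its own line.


First, sqrt(2gh) = sqrt(2 * 9.81 * 0.427)
= sqrt(8.37774) = 2.894433 m/s
Power = 59.9 * 9.81 * 2.894433 = 1700.82 W

1700.82 W


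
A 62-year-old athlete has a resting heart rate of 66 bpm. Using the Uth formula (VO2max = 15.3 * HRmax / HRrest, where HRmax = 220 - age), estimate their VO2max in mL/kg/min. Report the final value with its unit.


HRmax = 220 - 62 = 158 bpm
Ratio = HRmax / HRrest = 158 / 66 = 2.3939
VO2max = 15.3 * 2.3939 = 36.63 mL/kg/min

36.63 mL/kg/min


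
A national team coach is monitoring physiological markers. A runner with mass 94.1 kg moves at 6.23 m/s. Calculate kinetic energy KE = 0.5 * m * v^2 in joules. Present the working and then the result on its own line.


v^2 = 6.23^2 = 38.8129
KE = 0.5 * 94.1 * 38.8129
= 1826.15 J

1826.15 J


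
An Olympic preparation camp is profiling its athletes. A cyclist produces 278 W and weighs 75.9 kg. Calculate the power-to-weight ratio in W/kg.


P/W = power / mass
= 278 / 75.9
= 3.663 W/kg

3.663 W/kg


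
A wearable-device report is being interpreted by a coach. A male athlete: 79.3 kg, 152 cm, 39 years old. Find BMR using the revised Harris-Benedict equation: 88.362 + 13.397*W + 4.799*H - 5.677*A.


Intercept = 88.362
Weight contribution = 13.397 * 79.3 = 1062.3821
Height contribution = 4.799 * 152 = 729.448
Age contribution = 5.677 * 39 = 221.403
BMR = 88.362 + 1062.3821 + 729.448 - 221.403
= 1658.79 kcal/day

1658.79 kcal/day


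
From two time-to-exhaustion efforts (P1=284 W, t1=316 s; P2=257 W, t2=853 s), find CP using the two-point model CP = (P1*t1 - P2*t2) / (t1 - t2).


Work in trial 1 = 89744 J
Work in trial 2 = 219221 J
Delta work = -129477 J
Delta time = -537 s
CP = -129477 / -537 = 241.11 W

241.11 W


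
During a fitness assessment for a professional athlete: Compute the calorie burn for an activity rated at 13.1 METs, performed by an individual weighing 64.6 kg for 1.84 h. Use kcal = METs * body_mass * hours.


Product of METs and mass = 13.1 * 64.6 = 846.26
Total kcal = 846.26 * 1.84 = 1557.12 kcal

1557.12 kcal


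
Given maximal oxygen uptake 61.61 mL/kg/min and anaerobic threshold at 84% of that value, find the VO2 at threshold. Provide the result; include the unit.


Percentage as decimal = 0.84
VO2 at AT = 61.61 * 0.84 = 51.75 mL/kg/min

51.75 mL/kg/min


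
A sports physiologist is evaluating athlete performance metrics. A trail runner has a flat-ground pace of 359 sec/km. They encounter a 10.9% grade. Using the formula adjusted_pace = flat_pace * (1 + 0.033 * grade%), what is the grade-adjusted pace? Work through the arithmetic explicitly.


Grade factor = 1 + 0.033 * 10.9 = 1.3597
Adjusted = 359 * 1.3597 = 488.13 sec/km

488.13 s/km


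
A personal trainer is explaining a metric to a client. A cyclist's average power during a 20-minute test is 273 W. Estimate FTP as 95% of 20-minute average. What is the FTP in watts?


FTP = 20-min power * 0.95
= 273 * 0.95
= 259.35 W

259.35 W


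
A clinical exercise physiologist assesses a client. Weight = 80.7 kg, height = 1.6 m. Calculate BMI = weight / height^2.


height^2 = 1.6^2 = 2.56
BMI = 80.7 / 2.56 = 31.52 kg/m^2

31.52 kg/m^2


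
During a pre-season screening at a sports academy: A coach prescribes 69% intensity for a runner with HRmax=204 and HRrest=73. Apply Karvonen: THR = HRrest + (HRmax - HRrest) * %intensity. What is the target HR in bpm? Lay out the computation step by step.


Heart rate reserve = 204 - 73 = 131
Intensity fraction = 69 / 100 = 0.69
THR = 73 + 131 * 0.69 = 163.39 bpm

163.39 bpm


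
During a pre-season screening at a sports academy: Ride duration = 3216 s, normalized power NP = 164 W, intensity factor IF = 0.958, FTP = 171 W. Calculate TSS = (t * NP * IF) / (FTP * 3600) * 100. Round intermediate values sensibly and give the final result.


Numerator = 3216 * 164 * 0.958 = 505272.192
Denominator = 171 * 3600 = 615600
TSS = 505272.192 / 615600 * 100
= 82.08

82.08 TSS


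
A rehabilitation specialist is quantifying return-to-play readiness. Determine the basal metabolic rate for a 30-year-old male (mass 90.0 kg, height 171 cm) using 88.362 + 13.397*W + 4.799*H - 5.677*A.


BMR = 88.362 + 13.397*90.0 + 4.799*171 - 5.677*30
= 1944.41 kcal/day

1944.41 kcal/day


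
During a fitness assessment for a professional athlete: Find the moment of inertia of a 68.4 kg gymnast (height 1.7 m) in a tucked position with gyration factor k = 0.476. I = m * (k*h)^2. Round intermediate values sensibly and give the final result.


Radius of gyration = 0.476 * 1.7 = 0.8092 m
I = 68.4 * 0.8092^2
= 68.4 * 0.654805
= 44.789 kg*m^2

44.789 kg*m^2


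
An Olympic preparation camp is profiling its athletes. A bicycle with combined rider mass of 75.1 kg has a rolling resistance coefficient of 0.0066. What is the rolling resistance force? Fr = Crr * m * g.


Fr = 0.0066 * 75.1 * 9.81
= 0.49566 * 9.81
= 4.862 N

4.862 N


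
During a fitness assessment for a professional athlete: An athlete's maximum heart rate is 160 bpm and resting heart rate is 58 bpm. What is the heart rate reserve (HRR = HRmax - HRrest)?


HRR = HRmax - HRrest
= 160 - 58
= 102 bpm

102 bpm


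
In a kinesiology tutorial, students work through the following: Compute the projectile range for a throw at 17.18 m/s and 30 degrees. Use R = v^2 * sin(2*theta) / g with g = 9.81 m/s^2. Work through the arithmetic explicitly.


Two times the angle = 60 degrees
sin(60) = 0.866025
R = 295.1524 * 0.866025 / 9.81 = 26.056 m

26.056 m


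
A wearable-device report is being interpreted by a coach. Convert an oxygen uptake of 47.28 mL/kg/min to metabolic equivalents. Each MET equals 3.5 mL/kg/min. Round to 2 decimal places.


One MET = 3.5 mL/kg/min
Number of METs = 47.28 / 3.5
= 13.51 METs

13.51 METs


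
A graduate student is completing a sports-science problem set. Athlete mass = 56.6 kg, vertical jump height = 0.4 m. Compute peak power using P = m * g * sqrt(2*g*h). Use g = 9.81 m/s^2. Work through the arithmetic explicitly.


sqrt(2 * 9.81 * 0.4) = sqrt(7.848) = 2.801428 m/s
P = 56.6 * 9.81 * 2.801428
= 1555.48 W

1555.48 W


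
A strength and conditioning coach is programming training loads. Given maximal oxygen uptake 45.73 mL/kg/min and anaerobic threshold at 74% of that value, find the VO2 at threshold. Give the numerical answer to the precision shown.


Percentage as decimal = 0.74
VO2 at AT = 45.73 * 0.74 = 33.84 mL/kg/min

33.84 mL/kg/min


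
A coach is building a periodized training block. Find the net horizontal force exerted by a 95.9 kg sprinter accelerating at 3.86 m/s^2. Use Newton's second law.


Newton's second law: F = m * a
F = 95.9 * 3.86 = 370.17 N

370.17 N


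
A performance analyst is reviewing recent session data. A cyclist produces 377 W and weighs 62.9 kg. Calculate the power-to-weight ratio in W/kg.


P/W = power / mass
= 377 / 62.9
= 5.994 W/kg

5.994 W/kg


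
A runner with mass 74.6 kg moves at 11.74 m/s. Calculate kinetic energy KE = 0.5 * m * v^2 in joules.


v^2 = 11.74^2 = 137.8276
KE = 0.5 * 74.6 * 137.8276
= 5140.97 J

5140.97 J


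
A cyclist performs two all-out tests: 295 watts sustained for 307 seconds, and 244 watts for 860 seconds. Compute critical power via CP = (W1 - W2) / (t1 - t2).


W1 = P1 * t1 = 295 * 307 = 90565 J
W2 = P2 * t2 = 244 * 860 = 209840 J
CP = (90565 - 209840) / (307 - 860)
= 215.69 W

215.69 W


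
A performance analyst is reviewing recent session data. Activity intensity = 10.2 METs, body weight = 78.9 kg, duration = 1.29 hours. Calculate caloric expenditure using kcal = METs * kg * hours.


kcal = 10.2 * 78.9 * 1.29
= 804.78 * 1.29
= 1038.17 kcal

1038.17 kcal


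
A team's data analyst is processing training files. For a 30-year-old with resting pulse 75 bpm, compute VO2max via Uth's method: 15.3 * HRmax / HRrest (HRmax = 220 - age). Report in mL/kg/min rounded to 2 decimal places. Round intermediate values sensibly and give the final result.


Step 1: HRmax = 220 - 30 = 190 bpm
Step 2: Ratio = 190 / 75 = 2.5333
Step 3: VO2max = 15.3 * 2.5333 = 38.76 mL/kg/min

38.76 mL/kg/min


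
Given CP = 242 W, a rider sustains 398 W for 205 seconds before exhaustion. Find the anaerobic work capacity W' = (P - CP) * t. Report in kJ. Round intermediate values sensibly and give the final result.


Excess power = 398 - 242 = 156 W
Work above CP = 156 * 205 = 31980 J
W' = 31.98 kJ

31.98 kJ


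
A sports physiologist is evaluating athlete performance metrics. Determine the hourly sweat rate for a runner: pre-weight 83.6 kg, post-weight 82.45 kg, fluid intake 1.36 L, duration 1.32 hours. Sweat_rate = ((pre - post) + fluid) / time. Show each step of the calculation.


Mass lost = 83.6 - 82.45 = 1.15 kg
Add fluid consumed: 1.15 + 1.36 = 2.51 L total sweat
Sweat rate = 2.51 / 1.32 = 1.902 L/h

1.902 L/h


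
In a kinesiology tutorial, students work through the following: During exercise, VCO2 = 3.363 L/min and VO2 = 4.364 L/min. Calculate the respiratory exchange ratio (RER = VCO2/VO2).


RER = VCO2 / VO2
= 3.363 / 4.364
= 0.7706

0.7706


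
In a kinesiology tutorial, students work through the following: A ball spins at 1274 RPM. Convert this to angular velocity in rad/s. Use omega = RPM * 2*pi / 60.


omega = 1274 * 2 * pi / 60
= 1274 * 6.28318531 / 60
= 8004.778 / 60
= 133.413 rad/s

133.413 rad/s


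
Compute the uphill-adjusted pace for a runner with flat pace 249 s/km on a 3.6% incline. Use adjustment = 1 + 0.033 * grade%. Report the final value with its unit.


Adjustment factor = 1 + 0.033 * 3.6 = 1.1188
Grade-adjusted pace = 249 * 1.1188 = 278.58 s/km

278.58 s/km


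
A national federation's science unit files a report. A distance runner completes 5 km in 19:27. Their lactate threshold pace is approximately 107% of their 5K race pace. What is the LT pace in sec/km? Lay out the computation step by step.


Convert to seconds: 19 min 27 s = 1167 s
Pace per km = 1167 / 5 = 233.4 s/km
LT pace = 233.4 * 1.07 = 249.74 s/km

249.74 s/km


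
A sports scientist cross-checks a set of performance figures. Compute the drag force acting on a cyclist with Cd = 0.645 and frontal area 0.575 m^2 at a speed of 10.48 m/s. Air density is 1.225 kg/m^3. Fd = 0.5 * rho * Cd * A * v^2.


Step 1: v^2 = 109.8304
Step 2: Fd = 0.5 * 1.225 * 0.645 * 0.575 * 109.8304
= 24.949 N

24.949 N


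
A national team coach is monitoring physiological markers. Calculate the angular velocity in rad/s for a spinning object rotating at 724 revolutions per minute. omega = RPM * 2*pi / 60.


omega = RPM * 2*pi / 60
= 724 * 6.28318531 / 60
= 75.817 rad/s

75.817 rad/s


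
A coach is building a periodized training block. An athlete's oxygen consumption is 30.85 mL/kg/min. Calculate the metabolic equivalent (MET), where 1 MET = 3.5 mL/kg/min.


MET = VO2 / 3.5
= 30.85 / 3.5
= 8.81 METs

8.81 METs


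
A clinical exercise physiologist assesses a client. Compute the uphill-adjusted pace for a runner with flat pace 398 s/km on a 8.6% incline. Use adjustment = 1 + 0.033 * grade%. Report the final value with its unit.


Adjustment factor = 1 + 0.033 * 8.6 = 1.2838
Grade-adjusted pace = 398 * 1.2838 = 510.95 s/km

510.95 s/km


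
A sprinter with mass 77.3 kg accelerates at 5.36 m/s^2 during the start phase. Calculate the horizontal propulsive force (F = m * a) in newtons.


F = m * a
= 77.3 * 5.36
= 414.33 N

414.33 N


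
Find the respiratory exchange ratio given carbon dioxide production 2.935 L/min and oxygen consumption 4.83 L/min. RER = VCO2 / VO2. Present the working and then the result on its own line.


VCO2 = 2.935 L/min
VO2 = 4.83 L/min
RER = 2.935 / 4.83 = 0.6077

0.6077


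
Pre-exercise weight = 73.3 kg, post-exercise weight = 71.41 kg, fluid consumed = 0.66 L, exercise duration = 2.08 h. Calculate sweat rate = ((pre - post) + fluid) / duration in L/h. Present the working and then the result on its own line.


Weight loss = 73.3 - 71.41 = 1.89 kg (approx L)
Total sweat = 1.89 + 0.66 = 2.55 L
Sweat rate = 2.55 / 2.08 = 1.226 L/h

1.226 L/h


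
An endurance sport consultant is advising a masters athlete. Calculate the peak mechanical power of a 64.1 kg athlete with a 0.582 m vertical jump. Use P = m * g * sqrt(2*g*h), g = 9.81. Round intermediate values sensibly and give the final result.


First, sqrt(2gh) = sqrt(2 * 9.81 * 0.582)
= sqrt(11.41884) = 3.379177 m/s
Power = 64.1 * 9.81 * 3.379177 = 2124.9 W

2124.9 W


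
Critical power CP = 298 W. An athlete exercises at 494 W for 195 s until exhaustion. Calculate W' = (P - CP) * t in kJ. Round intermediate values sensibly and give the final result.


P - CP = 494 - 298 = 196 W
W' = 196 * 195 = 38220 J
= 38220 / 1000 = 38.22 kJ

38.22 kJ


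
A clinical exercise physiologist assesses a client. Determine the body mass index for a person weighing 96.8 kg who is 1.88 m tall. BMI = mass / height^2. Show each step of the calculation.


BMI = mass / height^2
= 96.8 / 1.88^2
= 96.8 / 3.5344
= 27.39 kg/m^2

27.39 kg/m^2


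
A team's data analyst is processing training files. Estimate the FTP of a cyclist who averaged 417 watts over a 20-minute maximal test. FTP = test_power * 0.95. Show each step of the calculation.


FTP = 417 * 0.95 = 396.15 W

396.15 W


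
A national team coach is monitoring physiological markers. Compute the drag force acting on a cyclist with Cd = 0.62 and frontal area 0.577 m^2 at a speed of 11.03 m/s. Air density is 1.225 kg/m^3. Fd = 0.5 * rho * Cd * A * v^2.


Step 1: v^2 = 121.6609
Step 2: Fd = 0.5 * 1.225 * 0.62 * 0.577 * 121.6609
= 26.658 N

26.658 N


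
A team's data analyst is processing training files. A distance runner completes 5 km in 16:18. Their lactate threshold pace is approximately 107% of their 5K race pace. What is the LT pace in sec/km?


Convert to seconds: 16 min 18 s = 978 s
Pace per km = 978 / 5 = 195.6 s/km
LT pace = 195.6 * 1.07 = 209.29 s/km

209.29 s/km


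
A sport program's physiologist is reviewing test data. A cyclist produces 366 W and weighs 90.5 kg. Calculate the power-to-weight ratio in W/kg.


P/W = power / mass
= 366 / 90.5
= 4.044 W/kg

4.044 W/kg


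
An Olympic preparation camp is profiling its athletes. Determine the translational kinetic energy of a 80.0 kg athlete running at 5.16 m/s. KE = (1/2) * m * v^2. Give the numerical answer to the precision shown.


KE = 0.5 * m * v^2
= 0.5 * 80.0 * 5.16^2
= 0.5 * 80.0 * 26.6256
= 1065.02 J

1065.02 J


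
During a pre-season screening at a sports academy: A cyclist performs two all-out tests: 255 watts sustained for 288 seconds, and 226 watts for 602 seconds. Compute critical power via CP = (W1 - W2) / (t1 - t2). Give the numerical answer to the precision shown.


W1 = P1 * t1 = 255 * 288 = 73440 J
W2 = P2 * t2 = 226 * 602 = 136052 J
CP = (73440 - 136052) / (288 - 602)
= 199.4 W

199.4 W


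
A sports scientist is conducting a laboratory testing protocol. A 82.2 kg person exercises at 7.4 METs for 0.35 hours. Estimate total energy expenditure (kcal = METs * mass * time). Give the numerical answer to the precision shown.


Energy = METs * mass(kg) * time(h)
= 7.4 * 82.2 * 0.35
= 212.9 kcal

212.9 kcal


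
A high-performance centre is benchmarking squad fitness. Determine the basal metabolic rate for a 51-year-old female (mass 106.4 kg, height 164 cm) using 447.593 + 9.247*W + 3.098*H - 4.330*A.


BMR = 447.593 + 9.247*106.4 + 3.098*164 - 4.330*51
= 1718.72 kcal/day

1718.72 kcal/day


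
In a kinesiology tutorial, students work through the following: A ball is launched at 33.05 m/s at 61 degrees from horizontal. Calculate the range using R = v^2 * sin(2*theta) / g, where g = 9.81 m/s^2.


sin(2 * 61) = sin(122) = 0.848048
v^2 = 33.05^2 = 1092.3025
R = 1092.3025 * 0.848048 / 9.81
= 94.427 m

94.427 m


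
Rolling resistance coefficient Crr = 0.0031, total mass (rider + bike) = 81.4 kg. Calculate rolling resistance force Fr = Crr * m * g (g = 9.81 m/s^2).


Fr = Crr * m * g
= 0.0031 * 81.4 * 9.81
= 2.475 N

2.475 N


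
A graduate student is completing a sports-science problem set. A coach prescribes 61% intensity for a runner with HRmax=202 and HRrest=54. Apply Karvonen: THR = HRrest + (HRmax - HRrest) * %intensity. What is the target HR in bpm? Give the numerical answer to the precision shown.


Heart rate reserve = 202 - 54 = 148
Intensity fraction = 61 / 100 = 0.61
THR = 54 + 148 * 0.61 = 144.28 bpm

144.28 bpm


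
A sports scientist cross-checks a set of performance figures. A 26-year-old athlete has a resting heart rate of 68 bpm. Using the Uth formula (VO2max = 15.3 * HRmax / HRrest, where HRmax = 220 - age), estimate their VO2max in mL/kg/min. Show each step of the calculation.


HRmax = 220 - 26 = 194 bpm
Ratio = HRmax / HRrest = 194 / 68 = 2.8529
VO2max = 15.3 * 2.8529 = 43.65 mL/kg/min

43.65 mL/kg/min


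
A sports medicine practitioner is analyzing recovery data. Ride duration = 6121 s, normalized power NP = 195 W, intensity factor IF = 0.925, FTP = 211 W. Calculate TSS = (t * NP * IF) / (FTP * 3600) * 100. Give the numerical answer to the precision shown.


Numerator = 6121 * 195 * 0.925 = 1104075.375
Denominator = 211 * 3600 = 759600
TSS = 1104075.375 / 759600 * 100
= 145.35

145.35 TSS


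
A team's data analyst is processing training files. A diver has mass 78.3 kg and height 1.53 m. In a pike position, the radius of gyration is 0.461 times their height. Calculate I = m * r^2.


r = 0.461 * 1.53 = 0.70533 m
I = m * r^2 = 78.3 * 0.49749 = 38.953 kg*m^2

38.953 kg*m^2


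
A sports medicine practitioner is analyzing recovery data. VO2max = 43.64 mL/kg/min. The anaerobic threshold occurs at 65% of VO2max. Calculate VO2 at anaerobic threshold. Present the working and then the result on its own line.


AT fraction = 65 / 100 = 0.65
AT VO2 = 43.64 * 0.65
= 28.37 mL/kg/min

28.37 mL/kg/min


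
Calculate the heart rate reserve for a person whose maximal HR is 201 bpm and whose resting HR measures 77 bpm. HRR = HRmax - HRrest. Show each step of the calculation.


HRmax = 201 bpm
HRrest = 77 bpm
HRR = 201 - 77 = 124 bpm

124 bpm


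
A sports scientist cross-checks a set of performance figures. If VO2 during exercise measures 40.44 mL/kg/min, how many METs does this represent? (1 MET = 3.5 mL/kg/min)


METs = VO2 / 3.5 = 40.44 / 3.5 = 11.55

11.55 METs


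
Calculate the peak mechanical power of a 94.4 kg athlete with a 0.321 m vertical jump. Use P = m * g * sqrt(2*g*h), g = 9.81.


First, sqrt(2gh) = sqrt(2 * 9.81 * 0.321)
= sqrt(6.29802) = 2.509586 m/s
Power = 94.4 * 9.81 * 2.509586 = 2324.04 W

2324.04 W


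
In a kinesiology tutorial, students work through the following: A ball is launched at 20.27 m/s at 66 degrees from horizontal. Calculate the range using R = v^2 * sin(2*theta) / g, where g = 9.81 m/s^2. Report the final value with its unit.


sin(2 * 66) = sin(132) = 0.743145
v^2 = 20.27^2 = 410.8729
R = 410.8729 * 0.743145 / 9.81
= 31.125 m

31.125 m


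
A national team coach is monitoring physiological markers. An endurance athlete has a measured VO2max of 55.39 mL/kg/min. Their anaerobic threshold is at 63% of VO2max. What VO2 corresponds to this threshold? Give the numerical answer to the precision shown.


Anaerobic threshold VO2 = VO2max * 63%
= 55.39 * 0.63
= 34.9 mL/kg/min

34.9 mL/kg/min


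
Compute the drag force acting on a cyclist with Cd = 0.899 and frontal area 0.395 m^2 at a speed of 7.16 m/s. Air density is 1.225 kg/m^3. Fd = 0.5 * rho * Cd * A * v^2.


Step 1: v^2 = 51.2656
Step 2: Fd = 0.5 * 1.225 * 0.899 * 0.395 * 51.2656
= 11.15 N

11.15 N


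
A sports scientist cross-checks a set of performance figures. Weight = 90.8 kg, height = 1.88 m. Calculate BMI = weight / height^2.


height^2 = 1.88^2 = 3.5344
BMI = 90.8 / 3.5344 = 25.69 kg/m^2

25.69 kg/m^2


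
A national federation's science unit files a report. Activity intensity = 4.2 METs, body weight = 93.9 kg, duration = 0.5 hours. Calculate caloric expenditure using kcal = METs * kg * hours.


kcal = 4.2 * 93.9 * 0.5
= 394.38 * 0.5
= 197.19 kcal

197.19 kcal


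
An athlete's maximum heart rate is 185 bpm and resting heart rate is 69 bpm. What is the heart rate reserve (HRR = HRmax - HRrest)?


HRR = HRmax - HRrest
= 185 - 69
= 116 bpm

116 bpm


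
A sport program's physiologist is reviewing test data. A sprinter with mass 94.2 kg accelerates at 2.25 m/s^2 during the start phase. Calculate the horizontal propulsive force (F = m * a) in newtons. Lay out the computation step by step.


F = m * a
= 94.2 * 2.25
= 211.95 N

211.95 N
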